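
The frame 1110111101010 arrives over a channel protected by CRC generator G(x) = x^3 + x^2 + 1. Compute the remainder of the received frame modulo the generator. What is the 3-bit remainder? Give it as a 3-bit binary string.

Modulo-2 division of 1110111101010 by 1101:
  pos 0: 1110 XOR 1101 = 0011
  pos 2: 1111 XOR 1101 = 0010
  pos 4: 1011 XOR 1101 = 0110
  pos 5: 1100 XOR 1101 = 0001
  pos 8: 1101 XOR 1101 = 0000
Remainder = 000 (zero — the frame passes the CRC check).

000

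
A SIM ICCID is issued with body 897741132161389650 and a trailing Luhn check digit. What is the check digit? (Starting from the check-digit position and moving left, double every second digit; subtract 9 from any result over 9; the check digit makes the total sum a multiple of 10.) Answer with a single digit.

9

Partial digits right→left: 0 5 6 9 8 3 1 6 1 2 3 1 1 4 7 7 9 8
Double every second digit counting from the check-digit position (so the 1st, 3rd, 5th, ... of the partial from the right).
  doubled (with −9 where >9): 0 3 7 2 2 6 2 5 9 → sum 36
  kept as-is: 5 9 3 6 2 1 4 7 8 → sum 45
Total = 36 + 45 = 81.
Check digit = (10 − (81 mod 10)) mod 10 = 9.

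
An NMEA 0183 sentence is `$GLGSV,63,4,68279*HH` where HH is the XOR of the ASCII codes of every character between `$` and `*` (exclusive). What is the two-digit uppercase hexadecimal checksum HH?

66

XOR the ASCII codes of the payload characters:
  'G' = 0x47 → acc = 0x47
  'L' = 0x4C → acc = 0x0B
  'G' = 0x47 → acc = 0x4C
  'S' = 0x53 → acc = 0x1F
  'V' = 0x56 → acc = 0x49
  ',' = 0x2C → acc = 0x65
  '6' = 0x36 → acc = 0x53
  '3' = 0x33 → acc = 0x60
  ',' = 0x2C → acc = 0x4C
  '4' = 0x34 → acc = 0x78
  ',' = 0x2C → acc = 0x54
  '6' = 0x36 → acc = 0x62
  '8' = 0x38 → acc = 0x5A
  '2' = 0x32 → acc = 0x68
  '7' = 0x37 → acc = 0x5F
  '9' = 0x39 → acc = 0x66
Checksum = 0x66.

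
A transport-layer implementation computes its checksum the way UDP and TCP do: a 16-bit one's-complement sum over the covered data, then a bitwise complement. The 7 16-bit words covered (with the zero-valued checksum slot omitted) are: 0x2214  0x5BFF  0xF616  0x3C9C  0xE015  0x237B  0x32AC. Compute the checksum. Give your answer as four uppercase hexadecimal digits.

18FC

One's-complement addition (fold any carry out of bit 15 back into bit 0):
  0x2214 + 0x5BFF = 0x07E13
  0x7E13 + 0xF616 = 0x17429 → wrap carry → 0x742A
  0x742A + 0x3C9C = 0x0B0C6
  0xB0C6 + 0xE015 = 0x190DB → wrap carry → 0x90DC
  0x90DC + 0x237B = 0x0B457
  0xB457 + 0x32AC = 0x0E703
One's-complement sum = 0xE703.
Checksum = ~0xE703 & 0xFFFF = 0x18FC.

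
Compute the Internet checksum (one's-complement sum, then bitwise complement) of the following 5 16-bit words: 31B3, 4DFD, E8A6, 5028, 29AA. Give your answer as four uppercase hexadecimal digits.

1DD6

One's-complement addition (fold any carry out of bit 15 back into bit 0):
  0x31B3 + 0x4DFD = 0x07FB0
  0x7FB0 + 0xE8A6 = 0x16856 → wrap carry → 0x6857
  0x6857 + 0x5028 = 0x0B87F
  0xB87F + 0x29AA = 0x0E229
One's-complement sum = 0xE229.
Checksum = ~0xE229 & 0xFFFF = 0x1DD6.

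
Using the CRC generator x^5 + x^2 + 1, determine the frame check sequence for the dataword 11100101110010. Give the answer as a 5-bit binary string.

10001

Append 5 zeros: 1110010111001000000. Divide by 100101 (XOR where the leading bit is 1):
  pos 0: 111001 XOR 100101 = 011100
  pos 1: 111000 XOR 100101 = 011101
  pos 2: 111011 XOR 100101 = 011110
  pos 3: 111101 XOR 100101 = 011000
  pos 4: 110001 XOR 100101 = 010100
  pos 5: 101000 XOR 100101 = 001101
  pos 7: 110101 XOR 100101 = 010000
  pos 8: 100000 XOR 100101 = 000101
  pos 11: 101000 XOR 100101 = 001101
  pos 13: 110100 XOR 100101 = 010001
Remainder (last 5 bits) = 10001. This is the CRC / FCS.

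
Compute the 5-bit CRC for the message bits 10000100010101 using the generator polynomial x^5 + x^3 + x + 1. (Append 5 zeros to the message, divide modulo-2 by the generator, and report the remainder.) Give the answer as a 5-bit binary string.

Append 5 zeros: 1000010001010100000. Divide by 101011 (XOR where the leading bit is 1):
  pos 0: 100001 XOR 101011 = 001010
  pos 2: 101000 XOR 101011 = 000011
  pos 6: 110101 XOR 101011 = 011110
  pos 7: 111100 XOR 101011 = 010111
  pos 8: 101111 XOR 101011 = 000100
  pos 11: 100000 XOR 101011 = 001011
  pos 13: 101100 XOR 101011 = 000111
Remainder (last 5 bits) = 00111. This is the CRC / FCS.

00111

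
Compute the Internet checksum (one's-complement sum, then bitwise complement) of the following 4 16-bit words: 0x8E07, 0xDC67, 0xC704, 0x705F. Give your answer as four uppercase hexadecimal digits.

5E2C

One's-complement addition (fold any carry out of bit 15 back into bit 0):
  0x8E07 + 0xDC67 = 0x16A6E → wrap carry → 0x6A6F
  0x6A6F + 0xC704 = 0x13173 → wrap carry → 0x3174
  0x3174 + 0x705F = 0x0A1D3
One's-complement sum = 0xA1D3.
Checksum = ~0xA1D3 & 0xFFFF = 0x5E2C.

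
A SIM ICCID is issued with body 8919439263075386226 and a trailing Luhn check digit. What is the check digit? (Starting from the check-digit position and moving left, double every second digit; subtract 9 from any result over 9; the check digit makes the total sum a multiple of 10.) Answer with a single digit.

2

Partial digits right→left: 6 2 2 6 8 3 5 7 0 3 6 2 9 3 4 9 1 9 8
Double every second digit counting from the check-digit position (so the 1st, 3rd, 5th, ... of the partial from the right).
  doubled (with −9 where >9): 3 4 7 1 0 3 9 8 2 7 → sum 44
  kept as-is: 2 6 3 7 3 2 3 9 9 → sum 44
Total = 44 + 44 = 88.
Check digit = (10 − (88 mod 10)) mod 10 = 2.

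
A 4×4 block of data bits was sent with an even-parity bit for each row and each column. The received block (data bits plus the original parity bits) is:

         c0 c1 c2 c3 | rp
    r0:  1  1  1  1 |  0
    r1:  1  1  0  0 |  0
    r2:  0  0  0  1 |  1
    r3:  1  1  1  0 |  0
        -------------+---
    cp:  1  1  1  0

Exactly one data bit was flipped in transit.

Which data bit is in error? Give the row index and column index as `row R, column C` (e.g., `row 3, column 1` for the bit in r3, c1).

Recompute each row's even parity and compare to rp:
  r0: data parity 0, sent rp 0 → ok
  r1: data parity 0, sent rp 0 → ok
  r2: data parity 1, sent rp 1 → ok
  r3: data parity 1, sent rp 0 → mismatch
Recompute each column's even parity and compare to cp:
  c0: data parity 1, sent cp 1 → ok
  c1: data parity 1, sent cp 1 → ok
  c2: data parity 0, sent cp 1 → mismatch
  c3: data parity 0, sent cp 0 → ok
Exactly one row (r3) and one column (c2) fail → the flipped bit is at their intersection.

row 3, column 2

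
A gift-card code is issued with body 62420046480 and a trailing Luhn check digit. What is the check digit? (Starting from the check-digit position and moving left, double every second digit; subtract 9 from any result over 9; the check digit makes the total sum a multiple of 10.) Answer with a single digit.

5

Partial digits right→left: 0 8 4 6 4 0 0 2 4 2 6
Double every second digit counting from the check-digit position (so the 1st, 3rd, 5th, ... of the partial from the right).
  doubled (with −9 where >9): 0 8 8 0 8 3 → sum 27
  kept as-is: 8 6 0 2 2 → sum 18
Total = 27 + 18 = 45.
Check digit = (10 − (45 mod 10)) mod 10 = 5.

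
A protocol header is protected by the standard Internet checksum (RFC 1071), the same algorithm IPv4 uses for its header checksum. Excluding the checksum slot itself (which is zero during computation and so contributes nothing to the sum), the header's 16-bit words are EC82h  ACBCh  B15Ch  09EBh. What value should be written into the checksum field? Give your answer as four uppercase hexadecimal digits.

AB78

One's-complement addition (fold any carry out of bit 15 back into bit 0):
  0xEC82 + 0xACBC = 0x1993E → wrap carry → 0x993F
  0x993F + 0xB15C = 0x14A9B → wrap carry → 0x4A9C
  0x4A9C + 0x09EB = 0x05487
One's-complement sum = 0x5487.
Checksum = ~0x5487 & 0xFFFF = 0xAB78.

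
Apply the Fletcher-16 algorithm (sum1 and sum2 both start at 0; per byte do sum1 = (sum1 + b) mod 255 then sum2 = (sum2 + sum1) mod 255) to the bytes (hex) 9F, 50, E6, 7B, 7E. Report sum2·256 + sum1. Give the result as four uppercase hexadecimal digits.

Running sums (mod 255):
  after byte 0 (9F): sum1=159, sum2=159
  after byte 1 (50): sum1=239, sum2=143
  after byte 2 (E6): sum1=214, sum2=102
  after byte 3 (7B): sum1=82, sum2=184
  after byte 4 (7E): sum1=208, sum2=137
Checksum = sum2·256 + sum1 = 137·256 + 208 = 35280 = 0x89D0.

89D0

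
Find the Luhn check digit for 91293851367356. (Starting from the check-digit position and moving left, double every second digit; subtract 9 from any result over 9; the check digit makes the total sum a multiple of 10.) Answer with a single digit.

4

Partial digits right→left: 6 5 3 7 6 3 1 5 8 3 9 2 1 9
Double every second digit counting from the check-digit position (so the 1st, 3rd, 5th, ... of the partial from the right).
  doubled (with −9 where >9): 3 6 3 2 7 9 2 → sum 32
  kept as-is: 5 7 3 5 3 2 9 → sum 34
Total = 32 + 34 = 66.
Check digit = (10 − (66 mod 10)) mod 10 = 4.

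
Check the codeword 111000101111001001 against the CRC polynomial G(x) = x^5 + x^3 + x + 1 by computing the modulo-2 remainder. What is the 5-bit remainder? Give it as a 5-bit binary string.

Modulo-2 division of 111000101111001001 by 101011:
  pos 0: 111000 XOR 101011 = 010011
  pos 1: 100111 XOR 101011 = 001100
  pos 3: 110001 XOR 101011 = 011010
  pos 4: 110101 XOR 101011 = 011110
  pos 5: 111101 XOR 101011 = 010110
  pos 6: 101101 XOR 101011 = 000110
  pos 9: 110001 XOR 101011 = 011010
  pos 10: 110100 XOR 101011 = 011111
  pos 11: 111110 XOR 101011 = 010101
  pos 12: 101011 XOR 101011 = 000000
Remainder = 00000 (zero — the frame passes the CRC check).

00000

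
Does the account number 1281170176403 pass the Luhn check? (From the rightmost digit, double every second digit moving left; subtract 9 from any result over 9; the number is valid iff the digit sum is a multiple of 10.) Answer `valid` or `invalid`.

valid

From the right, keep odd positions and double even positions (subtract 9 from any doubled value over 9):
  doubled (positions 2,4,...): 0 3 2 5 2 4 → sum 16
  kept (positions 1,3,...): 3 4 7 0 1 8 1 → sum 24
Total = 40.
40 mod 10 = 0, so the number is valid.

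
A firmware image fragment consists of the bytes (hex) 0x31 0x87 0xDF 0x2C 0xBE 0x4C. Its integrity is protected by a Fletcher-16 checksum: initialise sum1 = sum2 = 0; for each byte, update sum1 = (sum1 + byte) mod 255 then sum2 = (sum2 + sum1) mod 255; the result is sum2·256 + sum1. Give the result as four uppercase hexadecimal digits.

9ACF

Running sums (mod 255):
  after byte 0 (0x31): sum1=49, sum2=49
  after byte 1 (0x87): sum1=184, sum2=233
  after byte 2 (0xDF): sum1=152, sum2=130
  after byte 3 (0x2C): sum1=196, sum2=71
  after byte 4 (0xBE): sum1=131, sum2=202
  after byte 5 (0x4C): sum1=207, sum2=154
Checksum = sum2·256 + sum1 = 154·256 + 207 = 39631 = 0x9ACF.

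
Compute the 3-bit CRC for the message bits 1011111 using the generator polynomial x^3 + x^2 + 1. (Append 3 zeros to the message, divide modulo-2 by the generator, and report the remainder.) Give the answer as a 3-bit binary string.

Append 3 zeros: 1011111000. Divide by 1101 (XOR where the leading bit is 1):
  pos 0: 1011 XOR 1101 = 0110
  pos 1: 1101 XOR 1101 = 0000
  pos 5: 1100 XOR 1101 = 0001
Remainder (last 3 bits) = 010. This is the CRC / FCS.

010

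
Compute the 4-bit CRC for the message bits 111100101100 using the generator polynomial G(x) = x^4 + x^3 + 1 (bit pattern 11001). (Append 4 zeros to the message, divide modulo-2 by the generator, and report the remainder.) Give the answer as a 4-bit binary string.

0101

Append 4 zeros: 1111001011000000. Divide by 11001 (XOR where the leading bit is 1):
  pos 0: 11110 XOR 11001 = 00111
  pos 2: 11101 XOR 11001 = 00100
  pos 4: 10001 XOR 11001 = 01000
  pos 5: 10001 XOR 11001 = 01000
  pos 6: 10000 XOR 11001 = 01001
  pos 7: 10010 XOR 11001 = 01011
  pos 8: 10110 XOR 11001 = 01111
  pos 9: 11110 XOR 11001 = 00111
  pos 11: 11100 XOR 11001 = 00101
Remainder (last 4 bits) = 0101. This is the CRC / FCS.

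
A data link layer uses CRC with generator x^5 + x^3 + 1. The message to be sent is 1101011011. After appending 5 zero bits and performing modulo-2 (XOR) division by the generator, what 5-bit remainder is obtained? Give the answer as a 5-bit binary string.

Append 5 zeros: 110101101100000. Divide by 101001 (XOR where the leading bit is 1):
  pos 0: 110101 XOR 101001 = 011100
  pos 1: 111001 XOR 101001 = 010000
  pos 2: 100000 XOR 101001 = 001001
  pos 4: 100111 XOR 101001 = 001110
  pos 6: 111000 XOR 101001 = 010001
  pos 7: 100010 XOR 101001 = 001011
  pos 9: 101100 XOR 101001 = 000101
Remainder (last 5 bits) = 00101. This is the CRC / FCS.

00101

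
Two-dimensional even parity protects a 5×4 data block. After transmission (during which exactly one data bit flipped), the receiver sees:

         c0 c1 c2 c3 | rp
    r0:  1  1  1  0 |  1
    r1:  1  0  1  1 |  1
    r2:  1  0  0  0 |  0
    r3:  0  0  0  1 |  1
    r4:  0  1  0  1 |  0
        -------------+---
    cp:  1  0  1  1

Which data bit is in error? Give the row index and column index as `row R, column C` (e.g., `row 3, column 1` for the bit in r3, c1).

row 2, column 2

Recompute each row's even parity and compare to rp:
  r0: data parity 1, sent rp 1 → ok
  r1: data parity 1, sent rp 1 → ok
  r2: data parity 1, sent rp 0 → mismatch
  r3: data parity 1, sent rp 1 → ok
  r4: data parity 0, sent rp 0 → ok
Recompute each column's even parity and compare to cp:
  c0: data parity 1, sent cp 1 → ok
  c1: data parity 0, sent cp 0 → ok
  c2: data parity 0, sent cp 1 → mismatch
  c3: data parity 1, sent cp 1 → ok
Exactly one row (r2) and one column (c2) fail → the flipped bit is at their intersection.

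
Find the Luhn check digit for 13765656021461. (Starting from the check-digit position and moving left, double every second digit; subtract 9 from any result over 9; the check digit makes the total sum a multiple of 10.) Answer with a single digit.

Partial digits right→left: 1 6 4 1 2 0 6 5 6 5 6 7 3 1
Double every second digit counting from the check-digit position (so the 1st, 3rd, 5th, ... of the partial from the right).
  doubled (with −9 where >9): 2 8 4 3 3 3 6 → sum 29
  kept as-is: 6 1 0 5 5 7 1 → sum 25
Total = 29 + 25 = 54.
Check digit = (10 − (54 mod 10)) mod 10 = 6.

6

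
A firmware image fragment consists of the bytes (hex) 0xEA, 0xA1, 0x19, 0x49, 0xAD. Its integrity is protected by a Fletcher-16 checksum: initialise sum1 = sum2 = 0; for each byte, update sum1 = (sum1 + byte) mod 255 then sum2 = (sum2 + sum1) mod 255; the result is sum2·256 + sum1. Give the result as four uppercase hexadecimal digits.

A89C

Running sums (mod 255):
  after byte 0 (0xEA): sum1=234, sum2=234
  after byte 1 (0xA1): sum1=140, sum2=119
  after byte 2 (0x19): sum1=165, sum2=29
  after byte 3 (0x49): sum1=238, sum2=12
  after byte 4 (0xAD): sum1=156, sum2=168
Checksum = sum2·256 + sum1 = 168·256 + 156 = 43164 = 0xA89C.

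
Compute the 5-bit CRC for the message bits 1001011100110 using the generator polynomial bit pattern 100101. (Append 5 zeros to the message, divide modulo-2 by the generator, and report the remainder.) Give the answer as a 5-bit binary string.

01000

Append 5 zeros: 100101110011000000. Divide by 100101 (XOR where the leading bit is 1):
  pos 0: 100101 XOR 100101 = 000000
  pos 6: 110011 XOR 100101 = 010110
  pos 7: 101100 XOR 100101 = 001001
  pos 9: 100100 XOR 100101 = 000001
Remainder (last 5 bits) = 01000. This is the CRC / FCS.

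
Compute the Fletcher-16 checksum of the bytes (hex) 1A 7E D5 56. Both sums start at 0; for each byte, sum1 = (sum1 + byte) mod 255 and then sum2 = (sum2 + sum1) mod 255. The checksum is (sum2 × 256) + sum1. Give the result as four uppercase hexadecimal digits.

Running sums (mod 255):
  after byte 0 (1A): sum1=26, sum2=26
  after byte 1 (7E): sum1=152, sum2=178
  after byte 2 (D5): sum1=110, sum2=33
  after byte 3 (56): sum1=196, sum2=229
Checksum = sum2·256 + sum1 = 229·256 + 196 = 58820 = 0xE5C4.

E5C4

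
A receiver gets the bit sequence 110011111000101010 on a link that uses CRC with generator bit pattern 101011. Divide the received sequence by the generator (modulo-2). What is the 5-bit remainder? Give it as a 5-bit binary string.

Modulo-2 division of 110011111000101010 by 101011:
  pos 0: 110011 XOR 101011 = 011000
  pos 1: 110001 XOR 101011 = 011010
  pos 2: 110101 XOR 101011 = 011110
  pos 3: 111101 XOR 101011 = 010110
  pos 4: 101100 XOR 101011 = 000111
  pos 7: 111001 XOR 101011 = 010010
  pos 8: 100100 XOR 101011 = 001111
  pos 10: 111110 XOR 101011 = 010101
  pos 11: 101011 XOR 101011 = 000000
Remainder = 00000 (zero — the frame passes the CRC check).

00000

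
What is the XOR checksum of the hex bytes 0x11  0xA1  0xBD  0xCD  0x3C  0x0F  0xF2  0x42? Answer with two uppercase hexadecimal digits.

43

XOR the bytes together:
  start with 0x11
  0x11 ⊕ 0xA1 = 0xB0
  0xB0 ⊕ 0xBD = 0x0D
  0x0D ⊕ 0xCD = 0xC0
  0xC0 ⊕ 0x3C = 0xFC
  0xFC ⊕ 0x0F = 0xF3
  0xF3 ⊕ 0xF2 = 0x01
  0x01 ⊕ 0x42 = 0x43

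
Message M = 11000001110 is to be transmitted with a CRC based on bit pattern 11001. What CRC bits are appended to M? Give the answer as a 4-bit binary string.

Append 4 zeros: 110000011100000. Divide by 11001 (XOR where the leading bit is 1):
  pos 0: 11000 XOR 11001 = 00001
  pos 4: 10011 XOR 11001 = 01010
  pos 5: 10101 XOR 11001 = 01100
  pos 6: 11000 XOR 11001 = 00001
  pos 10: 10000 XOR 11001 = 01001
Remainder (last 4 bits) = 1001. This is the CRC / FCS.

1001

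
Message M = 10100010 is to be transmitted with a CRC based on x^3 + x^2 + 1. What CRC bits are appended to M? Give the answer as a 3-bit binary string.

Append 3 zeros: 10100010000. Divide by 1101 (XOR where the leading bit is 1):
  pos 0: 1010 XOR 1101 = 0111
  pos 1: 1110 XOR 1101 = 0011
  pos 3: 1101 XOR 1101 = 0000
Remainder (last 3 bits) = 000. This is the CRC / FCS.

000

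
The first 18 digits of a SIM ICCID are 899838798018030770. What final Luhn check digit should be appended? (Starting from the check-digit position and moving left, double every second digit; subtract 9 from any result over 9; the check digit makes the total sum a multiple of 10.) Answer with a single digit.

Partial digits right→left: 0 7 7 0 3 0 8 1 0 8 9 7 8 3 8 9 9 8
Double every second digit counting from the check-digit position (so the 1st, 3rd, 5th, ... of the partial from the right).
  doubled (with −9 where >9): 0 5 6 7 0 9 7 7 9 → sum 50
  kept as-is: 7 0 0 1 8 7 3 9 8 → sum 43
Total = 50 + 43 = 93.
Check digit = (10 − (93 mod 10)) mod 10 = 7.

7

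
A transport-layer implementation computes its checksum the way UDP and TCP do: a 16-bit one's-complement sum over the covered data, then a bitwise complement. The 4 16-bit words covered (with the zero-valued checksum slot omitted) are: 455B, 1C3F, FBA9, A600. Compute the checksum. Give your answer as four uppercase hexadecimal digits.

One's-complement addition (fold any carry out of bit 15 back into bit 0):
  0x455B + 0x1C3F = 0x0619A
  0x619A + 0xFBA9 = 0x15D43 → wrap carry → 0x5D44
  0x5D44 + 0xA600 = 0x10344 → wrap carry → 0x0345
One's-complement sum = 0x0345.
Checksum = ~0x0345 & 0xFFFF = 0xFCBA.

FCBA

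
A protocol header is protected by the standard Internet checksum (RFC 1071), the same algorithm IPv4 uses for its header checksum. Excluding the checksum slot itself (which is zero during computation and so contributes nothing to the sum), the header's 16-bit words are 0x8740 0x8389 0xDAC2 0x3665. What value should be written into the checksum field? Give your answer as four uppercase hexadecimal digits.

E40D

One's-complement addition (fold any carry out of bit 15 back into bit 0):
  0x8740 + 0x8389 = 0x10AC9 → wrap carry → 0x0ACA
  0x0ACA + 0xDAC2 = 0x0E58C
  0xE58C + 0x3665 = 0x11BF1 → wrap carry → 0x1BF2
One's-complement sum = 0x1BF2.
Checksum = ~0x1BF2 & 0xFFFF = 0xE40D.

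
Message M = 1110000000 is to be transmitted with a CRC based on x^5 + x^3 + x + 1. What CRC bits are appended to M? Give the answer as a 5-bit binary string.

10000

Append 5 zeros: 111000000000000. Divide by 101011 (XOR where the leading bit is 1):
  pos 0: 111000 XOR 101011 = 010011
  pos 1: 100110 XOR 101011 = 001101
  pos 3: 110100 XOR 101011 = 011111
  pos 4: 111110 XOR 101011 = 010101
  pos 5: 101010 XOR 101011 = 000001
Remainder (last 5 bits) = 10000. This is the CRC / FCS.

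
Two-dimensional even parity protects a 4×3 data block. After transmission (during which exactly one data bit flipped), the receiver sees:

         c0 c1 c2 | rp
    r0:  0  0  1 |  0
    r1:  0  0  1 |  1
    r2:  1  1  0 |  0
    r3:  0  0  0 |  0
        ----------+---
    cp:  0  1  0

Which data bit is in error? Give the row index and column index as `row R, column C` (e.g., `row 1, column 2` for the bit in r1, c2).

row 0, column 0

Recompute each row's even parity and compare to rp:
  r0: data parity 1, sent rp 0 → mismatch
  r1: data parity 1, sent rp 1 → ok
  r2: data parity 0, sent rp 0 → ok
  r3: data parity 0, sent rp 0 → ok
Recompute each column's even parity and compare to cp:
  c0: data parity 1, sent cp 0 → mismatch
  c1: data parity 1, sent cp 1 → ok
  c2: data parity 0, sent cp 0 → ok
Exactly one row (r0) and one column (c0) fail → the flipped bit is at their intersection.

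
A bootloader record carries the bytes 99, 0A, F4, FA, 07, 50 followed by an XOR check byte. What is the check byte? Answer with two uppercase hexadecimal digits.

CA

XOR the bytes together:
  start with 0x99
  0x99 ⊕ 0x0A = 0x93
  0x93 ⊕ 0xF4 = 0x67
  0x67 ⊕ 0xFA = 0x9D
  0x9D ⊕ 0x07 = 0x9A
  0x9A ⊕ 0x50 = 0xCA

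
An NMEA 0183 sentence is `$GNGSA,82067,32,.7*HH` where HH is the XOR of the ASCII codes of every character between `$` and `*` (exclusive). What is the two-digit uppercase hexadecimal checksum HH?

XOR the ASCII codes of the payload characters:
  'G' = 0x47 → acc = 0x47
  'N' = 0x4E → acc = 0x09
  'G' = 0x47 → acc = 0x4E
  'S' = 0x53 → acc = 0x1D
  'A' = 0x41 → acc = 0x5C
  ',' = 0x2C → acc = 0x70
  '8' = 0x38 → acc = 0x48
  '2' = 0x32 → acc = 0x7A
  '0' = 0x30 → acc = 0x4A
  '6' = 0x36 → acc = 0x7C
  '7' = 0x37 → acc = 0x4B
  ',' = 0x2C → acc = 0x67
  '3' = 0x33 → acc = 0x54
  '2' = 0x32 → acc = 0x66
  ',' = 0x2C → acc = 0x4A
  '.' = 0x2E → acc = 0x64
  '7' = 0x37 → acc = 0x53
Checksum = 0x53.

53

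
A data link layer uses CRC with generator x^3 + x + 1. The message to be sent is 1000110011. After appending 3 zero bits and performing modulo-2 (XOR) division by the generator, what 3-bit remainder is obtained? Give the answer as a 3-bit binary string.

Append 3 zeros: 1000110011000. Divide by 1011 (XOR where the leading bit is 1):
  pos 0: 1000 XOR 1011 = 0011
  pos 2: 1111 XOR 1011 = 0100
  pos 3: 1000 XOR 1011 = 0011
  pos 5: 1101 XOR 1011 = 0110
  pos 6: 1101 XOR 1011 = 0110
  pos 7: 1100 XOR 1011 = 0111
  pos 8: 1110 XOR 1011 = 0101
  pos 9: 1010 XOR 1011 = 0001
Remainder (last 3 bits) = 001. This is the CRC / FCS.

001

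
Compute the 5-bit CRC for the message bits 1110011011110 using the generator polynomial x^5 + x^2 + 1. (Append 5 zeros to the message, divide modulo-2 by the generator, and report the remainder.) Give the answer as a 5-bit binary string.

10111

Append 5 zeros: 111001101111000000. Divide by 100101 (XOR where the leading bit is 1):
  pos 0: 111001 XOR 100101 = 011100
  pos 1: 111001 XOR 100101 = 011100
  pos 2: 111000 XOR 100101 = 011101
  pos 3: 111011 XOR 100101 = 011110
  pos 4: 111101 XOR 100101 = 011000
  pos 5: 110001 XOR 100101 = 010100
  pos 6: 101001 XOR 100101 = 001100
  pos 8: 110000 XOR 100101 = 010101
  pos 9: 101010 XOR 100101 = 001111
  pos 11: 111100 XOR 100101 = 011001
  pos 12: 110010 XOR 100101 = 010111
Remainder (last 5 bits) = 10111. This is the CRC / FCS.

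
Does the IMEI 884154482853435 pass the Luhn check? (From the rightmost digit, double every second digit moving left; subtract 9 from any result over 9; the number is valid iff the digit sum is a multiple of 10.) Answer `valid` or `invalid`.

valid

From the right, keep odd positions and double even positions (subtract 9 from any doubled value over 9):
  doubled (positions 2,4,...): 6 6 7 7 8 2 7 → sum 43
  kept (positions 1,3,...): 5 4 5 2 4 5 4 8 → sum 37
Total = 80.
80 mod 10 = 0, so the number is valid.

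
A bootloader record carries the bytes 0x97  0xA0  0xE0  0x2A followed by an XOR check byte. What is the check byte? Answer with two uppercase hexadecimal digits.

XOR the bytes together:
  start with 0x97
  0x97 ⊕ 0xA0 = 0x37
  0x37 ⊕ 0xE0 = 0xD7
  0xD7 ⊕ 0x2A = 0xFD

FD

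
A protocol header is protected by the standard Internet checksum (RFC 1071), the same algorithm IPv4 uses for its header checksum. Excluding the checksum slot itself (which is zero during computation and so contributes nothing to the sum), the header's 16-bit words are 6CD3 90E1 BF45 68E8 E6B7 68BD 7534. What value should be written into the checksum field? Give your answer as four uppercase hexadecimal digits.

One's-complement addition (fold any carry out of bit 15 back into bit 0):
  0x6CD3 + 0x90E1 = 0x0FDB4
  0xFDB4 + 0xBF45 = 0x1BCF9 → wrap carry → 0xBCFA
  0xBCFA + 0x68E8 = 0x125E2 → wrap carry → 0x25E3
  0x25E3 + 0xE6B7 = 0x10C9A → wrap carry → 0x0C9B
  0x0C9B + 0x68BD = 0x07558
  0x7558 + 0x7534 = 0x0EA8C
One's-complement sum = 0xEA8C.
Checksum = ~0xEA8C & 0xFFFF = 0x1573.

1573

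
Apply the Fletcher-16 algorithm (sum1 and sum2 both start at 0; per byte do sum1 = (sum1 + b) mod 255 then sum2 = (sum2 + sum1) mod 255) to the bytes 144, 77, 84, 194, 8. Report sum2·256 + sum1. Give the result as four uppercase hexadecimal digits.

92FC

Running sums (mod 255):
  after byte 0 (144): sum1=144, sum2=144
  after byte 1 (77): sum1=221, sum2=110
  after byte 2 (84): sum1=50, sum2=160
  after byte 3 (194): sum1=244, sum2=149
  after byte 4 (8): sum1=252, sum2=146
Checksum = sum2·256 + sum1 = 146·256 + 252 = 37628 = 0x92FC.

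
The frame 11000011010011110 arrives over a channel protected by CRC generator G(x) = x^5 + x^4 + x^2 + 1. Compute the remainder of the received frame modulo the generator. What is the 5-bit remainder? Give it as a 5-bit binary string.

01000

Modulo-2 division of 11000011010011110 by 110101:
  pos 0: 110000 XOR 110101 = 000101
  pos 3: 101110 XOR 110101 = 011011
  pos 4: 110111 XOR 110101 = 000010
  pos 8: 100011 XOR 110101 = 010110
  pos 9: 101101 XOR 110101 = 011000
  pos 10: 110001 XOR 110101 = 000100
Remainder = 01000 (nonzero — an error is detected).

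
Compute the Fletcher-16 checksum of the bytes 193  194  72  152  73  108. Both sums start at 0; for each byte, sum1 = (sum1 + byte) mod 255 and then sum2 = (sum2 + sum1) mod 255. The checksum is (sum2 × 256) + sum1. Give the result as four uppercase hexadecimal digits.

421B

Running sums (mod 255):
  after byte 0 (193): sum1=193, sum2=193
  after byte 1 (194): sum1=132, sum2=70
  after byte 2 (72): sum1=204, sum2=19
  after byte 3 (152): sum1=101, sum2=120
  after byte 4 (73): sum1=174, sum2=39
  after byte 5 (108): sum1=27, sum2=66
Checksum = sum2·256 + sum1 = 66·256 + 27 = 16923 = 0x421B.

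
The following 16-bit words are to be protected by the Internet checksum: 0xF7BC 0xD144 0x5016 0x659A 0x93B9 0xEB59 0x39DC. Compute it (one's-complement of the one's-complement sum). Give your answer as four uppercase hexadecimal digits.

One's-complement addition (fold any carry out of bit 15 back into bit 0):
  0xF7BC + 0xD144 = 0x1C900 → wrap carry → 0xC901
  0xC901 + 0x5016 = 0x11917 → wrap carry → 0x1918
  0x1918 + 0x659A = 0x07EB2
  0x7EB2 + 0x93B9 = 0x1126B → wrap carry → 0x126C
  0x126C + 0xEB59 = 0x0FDC5
  0xFDC5 + 0x39DC = 0x137A1 → wrap carry → 0x37A2
One's-complement sum = 0x37A2.
Checksum = ~0x37A2 & 0xFFFF = 0xC85D.

C85D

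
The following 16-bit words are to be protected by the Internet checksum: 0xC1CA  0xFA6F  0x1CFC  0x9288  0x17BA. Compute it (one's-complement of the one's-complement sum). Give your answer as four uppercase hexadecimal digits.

7C86

One's-complement addition (fold any carry out of bit 15 back into bit 0):
  0xC1CA + 0xFA6F = 0x1BC39 → wrap carry → 0xBC3A
  0xBC3A + 0x1CFC = 0x0D936
  0xD936 + 0x9288 = 0x16BBE → wrap carry → 0x6BBF
  0x6BBF + 0x17BA = 0x08379
One's-complement sum = 0x8379.
Checksum = ~0x8379 & 0xFFFF = 0x7C86.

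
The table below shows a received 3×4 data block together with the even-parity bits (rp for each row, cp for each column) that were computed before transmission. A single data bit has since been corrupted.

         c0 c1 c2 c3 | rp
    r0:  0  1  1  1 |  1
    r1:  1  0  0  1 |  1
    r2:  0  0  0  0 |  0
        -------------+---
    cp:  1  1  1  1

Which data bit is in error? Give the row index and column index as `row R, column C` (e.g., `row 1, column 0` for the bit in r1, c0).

Recompute each row's even parity and compare to rp:
  r0: data parity 1, sent rp 1 → ok
  r1: data parity 0, sent rp 1 → mismatch
  r2: data parity 0, sent rp 0 → ok
Recompute each column's even parity and compare to cp:
  c0: data parity 1, sent cp 1 → ok
  c1: data parity 1, sent cp 1 → ok
  c2: data parity 1, sent cp 1 → ok
  c3: data parity 0, sent cp 1 → mismatch
Exactly one row (r1) and one column (c3) fail → the flipped bit is at their intersection.

row 1, column 3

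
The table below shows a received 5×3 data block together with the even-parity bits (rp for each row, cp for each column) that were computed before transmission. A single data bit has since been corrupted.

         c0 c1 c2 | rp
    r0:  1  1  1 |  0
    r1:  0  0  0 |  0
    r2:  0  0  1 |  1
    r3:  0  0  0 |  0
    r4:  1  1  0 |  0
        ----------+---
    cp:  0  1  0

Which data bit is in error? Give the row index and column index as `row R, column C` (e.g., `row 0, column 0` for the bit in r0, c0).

Recompute each row's even parity and compare to rp:
  r0: data parity 1, sent rp 0 → mismatch
  r1: data parity 0, sent rp 0 → ok
  r2: data parity 1, sent rp 1 → ok
  r3: data parity 0, sent rp 0 → ok
  r4: data parity 0, sent rp 0 → ok
Recompute each column's even parity and compare to cp:
  c0: data parity 0, sent cp 0 → ok
  c1: data parity 0, sent cp 1 → mismatch
  c2: data parity 0, sent cp 0 → ok
Exactly one row (r0) and one column (c1) fail → the flipped bit is at their intersection.

row 0, column 1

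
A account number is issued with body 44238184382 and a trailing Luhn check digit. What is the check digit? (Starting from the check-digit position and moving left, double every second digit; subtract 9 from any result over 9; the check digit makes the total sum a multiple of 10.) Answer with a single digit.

4

Partial digits right→left: 2 8 3 4 8 1 8 3 2 4 4
Double every second digit counting from the check-digit position (so the 1st, 3rd, 5th, ... of the partial from the right).
  doubled (with −9 where >9): 4 6 7 7 4 8 → sum 36
  kept as-is: 8 4 1 3 4 → sum 20
Total = 36 + 20 = 56.
Check digit = (10 − (56 mod 10)) mod 10 = 4.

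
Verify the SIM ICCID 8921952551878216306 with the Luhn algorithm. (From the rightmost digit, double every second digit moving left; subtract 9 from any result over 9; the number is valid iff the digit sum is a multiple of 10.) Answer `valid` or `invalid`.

From the right, keep odd positions and double even positions (subtract 9 from any doubled value over 9):
  doubled (positions 2,4,...): 0 3 4 5 2 1 1 2 9 → sum 27
  kept (positions 1,3,...): 6 3 1 8 8 5 2 9 2 8 → sum 52
Total = 79.
79 mod 10 = 9, so the number is invalid.

invalid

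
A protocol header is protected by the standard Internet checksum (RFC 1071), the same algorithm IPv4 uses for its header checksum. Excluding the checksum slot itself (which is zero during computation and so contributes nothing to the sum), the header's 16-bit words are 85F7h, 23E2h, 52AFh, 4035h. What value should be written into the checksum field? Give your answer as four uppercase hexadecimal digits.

C341

One's-complement addition (fold any carry out of bit 15 back into bit 0):
  0x85F7 + 0x23E2 = 0x0A9D9
  0xA9D9 + 0x52AF = 0x0FC88
  0xFC88 + 0x4035 = 0x13CBD → wrap carry → 0x3CBE
One's-complement sum = 0x3CBE.
Checksum = ~0x3CBE & 0xFFFF = 0xC341.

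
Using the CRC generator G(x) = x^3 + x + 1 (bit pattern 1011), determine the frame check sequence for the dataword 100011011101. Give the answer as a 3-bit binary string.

110

Append 3 zeros: 100011011101000. Divide by 1011 (XOR where the leading bit is 1):
  pos 0: 1000 XOR 1011 = 0011
  pos 2: 1111 XOR 1011 = 0100
  pos 3: 1000 XOR 1011 = 0011
  pos 5: 1111 XOR 1011 = 0100
  pos 6: 1001 XOR 1011 = 0010
  pos 8: 1001 XOR 1011 = 0010
  pos 10: 1000 XOR 1011 = 0011
Remainder (last 3 bits) = 110. This is the CRC / FCS.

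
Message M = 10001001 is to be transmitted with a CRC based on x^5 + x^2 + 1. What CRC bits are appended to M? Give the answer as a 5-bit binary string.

Append 5 zeros: 1000100100000. Divide by 100101 (XOR where the leading bit is 1):
  pos 0: 100010 XOR 100101 = 000111
  pos 3: 111010 XOR 100101 = 011111
  pos 4: 111110 XOR 100101 = 011011
  pos 5: 110110 XOR 100101 = 010011
  pos 6: 100110 XOR 100101 = 000011
Remainder (last 5 bits) = 00110. This is the CRC / FCS.

00110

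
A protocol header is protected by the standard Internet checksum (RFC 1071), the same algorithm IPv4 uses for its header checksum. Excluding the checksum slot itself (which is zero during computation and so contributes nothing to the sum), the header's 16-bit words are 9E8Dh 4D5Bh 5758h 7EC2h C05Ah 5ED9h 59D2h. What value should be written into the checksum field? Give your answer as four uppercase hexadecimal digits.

C4F5

One's-complement addition (fold any carry out of bit 15 back into bit 0):
  0x9E8D + 0x4D5B = 0x0EBE8
  0xEBE8 + 0x5758 = 0x14340 → wrap carry → 0x4341
  0x4341 + 0x7EC2 = 0x0C203
  0xC203 + 0xC05A = 0x1825D → wrap carry → 0x825E
  0x825E + 0x5ED9 = 0x0E137
  0xE137 + 0x59D2 = 0x13B09 → wrap carry → 0x3B0A
One's-complement sum = 0x3B0A.
Checksum = ~0x3B0A & 0xFFFF = 0xC4F5.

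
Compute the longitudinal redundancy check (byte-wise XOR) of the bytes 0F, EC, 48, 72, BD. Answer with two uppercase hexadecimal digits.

64

XOR the bytes together:
  start with 0x0F
  0x0F ⊕ 0xEC = 0xE3
  0xE3 ⊕ 0x48 = 0xAB
  0xAB ⊕ 0x72 = 0xD9
  0xD9 ⊕ 0xBD = 0x64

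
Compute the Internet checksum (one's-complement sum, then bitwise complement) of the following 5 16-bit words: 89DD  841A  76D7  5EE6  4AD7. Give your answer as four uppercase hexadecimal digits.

D172

One's-complement addition (fold any carry out of bit 15 back into bit 0):
  0x89DD + 0x841A = 0x10DF7 → wrap carry → 0x0DF8
  0x0DF8 + 0x76D7 = 0x084CF
  0x84CF + 0x5EE6 = 0x0E3B5
  0xE3B5 + 0x4AD7 = 0x12E8C → wrap carry → 0x2E8D
One's-complement sum = 0x2E8D.
Checksum = ~0x2E8D & 0xFFFF = 0xD172.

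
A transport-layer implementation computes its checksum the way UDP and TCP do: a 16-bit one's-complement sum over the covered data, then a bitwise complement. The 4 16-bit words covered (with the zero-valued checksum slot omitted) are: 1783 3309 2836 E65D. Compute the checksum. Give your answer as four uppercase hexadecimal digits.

One's-complement addition (fold any carry out of bit 15 back into bit 0):
  0x1783 + 0x3309 = 0x04A8C
  0x4A8C + 0x2836 = 0x072C2
  0x72C2 + 0xE65D = 0x1591F → wrap carry → 0x5920
One's-complement sum = 0x5920.
Checksum = ~0x5920 & 0xFFFF = 0xA6DF.

A6DF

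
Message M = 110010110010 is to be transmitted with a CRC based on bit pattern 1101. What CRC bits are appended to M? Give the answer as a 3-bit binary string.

Append 3 zeros: 110010110010000. Divide by 1101 (XOR where the leading bit is 1):
  pos 0: 1100 XOR 1101 = 0001
  pos 3: 1101 XOR 1101 = 0000
  pos 7: 1001 XOR 1101 = 0100
  pos 8: 1000 XOR 1101 = 0101
  pos 9: 1010 XOR 1101 = 0111
  pos 10: 1110 XOR 1101 = 0011
Remainder (last 3 bits) = 110. This is the CRC / FCS.

110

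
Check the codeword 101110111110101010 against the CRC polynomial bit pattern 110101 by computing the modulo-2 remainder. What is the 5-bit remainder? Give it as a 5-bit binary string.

Modulo-2 division of 101110111110101010 by 110101:
  pos 0: 101110 XOR 110101 = 011011
  pos 1: 110111 XOR 110101 = 000010
  pos 5: 101111 XOR 110101 = 011010
  pos 6: 110100 XOR 110101 = 000001
  pos 11: 110101 XOR 110101 = 000000
Remainder = 00000 (zero — the frame passes the CRC check).

00000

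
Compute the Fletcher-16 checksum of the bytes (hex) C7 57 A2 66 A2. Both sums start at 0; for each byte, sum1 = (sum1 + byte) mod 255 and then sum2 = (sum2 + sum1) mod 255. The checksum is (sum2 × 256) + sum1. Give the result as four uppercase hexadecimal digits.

Running sums (mod 255):
  after byte 0 (C7): sum1=199, sum2=199
  after byte 1 (57): sum1=31, sum2=230
  after byte 2 (A2): sum1=193, sum2=168
  after byte 3 (66): sum1=40, sum2=208
  after byte 4 (A2): sum1=202, sum2=155
Checksum = sum2·256 + sum1 = 155·256 + 202 = 39882 = 0x9BCA.

9BCA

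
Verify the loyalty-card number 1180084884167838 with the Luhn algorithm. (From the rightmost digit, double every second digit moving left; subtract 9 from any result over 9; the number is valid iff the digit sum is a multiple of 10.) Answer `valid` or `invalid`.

From the right, keep odd positions and double even positions (subtract 9 from any doubled value over 9):
  doubled (positions 2,4,...): 6 5 2 7 8 0 7 2 → sum 37
  kept (positions 1,3,...): 8 8 6 4 8 8 0 1 → sum 43
Total = 80.
80 mod 10 = 0, so the number is valid.

valid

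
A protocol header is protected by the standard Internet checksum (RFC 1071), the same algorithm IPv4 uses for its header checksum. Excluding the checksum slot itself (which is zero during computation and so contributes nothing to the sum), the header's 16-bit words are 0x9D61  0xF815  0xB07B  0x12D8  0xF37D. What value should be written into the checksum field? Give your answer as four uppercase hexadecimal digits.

B3B6

One's-complement addition (fold any carry out of bit 15 back into bit 0):
  0x9D61 + 0xF815 = 0x19576 → wrap carry → 0x9577
  0x9577 + 0xB07B = 0x145F2 → wrap carry → 0x45F3
  0x45F3 + 0x12D8 = 0x058CB
  0x58CB + 0xF37D = 0x14C48 → wrap carry → 0x4C49
One's-complement sum = 0x4C49.
Checksum = ~0x4C49 & 0xFFFF = 0xB3B6.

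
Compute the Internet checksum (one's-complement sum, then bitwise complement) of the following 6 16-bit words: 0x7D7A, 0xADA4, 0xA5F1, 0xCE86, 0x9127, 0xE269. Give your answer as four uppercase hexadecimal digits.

One's-complement addition (fold any carry out of bit 15 back into bit 0):
  0x7D7A + 0xADA4 = 0x12B1E → wrap carry → 0x2B1F
  0x2B1F + 0xA5F1 = 0x0D110
  0xD110 + 0xCE86 = 0x19F96 → wrap carry → 0x9F97
  0x9F97 + 0x9127 = 0x130BE → wrap carry → 0x30BF
  0x30BF + 0xE269 = 0x11328 → wrap carry → 0x1329
One's-complement sum = 0x1329.
Checksum = ~0x1329 & 0xFFFF = 0xECD6.

ECD6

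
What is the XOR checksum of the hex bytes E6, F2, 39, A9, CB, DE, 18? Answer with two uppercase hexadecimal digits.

89

XOR the bytes together:
  start with 0xE6
  0xE6 ⊕ 0xF2 = 0x14
  0x14 ⊕ 0x39 = 0x2D
  0x2D ⊕ 0xA9 = 0x84
  0x84 ⊕ 0xCB = 0x4F
  0x4F ⊕ 0xDE = 0x91
  0x91 ⊕ 0x18 = 0x89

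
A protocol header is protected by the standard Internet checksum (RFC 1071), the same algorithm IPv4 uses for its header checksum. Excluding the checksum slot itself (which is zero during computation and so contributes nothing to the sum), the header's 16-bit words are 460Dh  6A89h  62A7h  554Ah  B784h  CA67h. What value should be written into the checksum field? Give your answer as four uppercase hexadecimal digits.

158B

One's-complement addition (fold any carry out of bit 15 back into bit 0):
  0x460D + 0x6A89 = 0x0B096
  0xB096 + 0x62A7 = 0x1133D → wrap carry → 0x133E
  0x133E + 0x554A = 0x06888
  0x6888 + 0xB784 = 0x1200C → wrap carry → 0x200D
  0x200D + 0xCA67 = 0x0EA74
One's-complement sum = 0xEA74.
Checksum = ~0xEA74 & 0xFFFF = 0x158B.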